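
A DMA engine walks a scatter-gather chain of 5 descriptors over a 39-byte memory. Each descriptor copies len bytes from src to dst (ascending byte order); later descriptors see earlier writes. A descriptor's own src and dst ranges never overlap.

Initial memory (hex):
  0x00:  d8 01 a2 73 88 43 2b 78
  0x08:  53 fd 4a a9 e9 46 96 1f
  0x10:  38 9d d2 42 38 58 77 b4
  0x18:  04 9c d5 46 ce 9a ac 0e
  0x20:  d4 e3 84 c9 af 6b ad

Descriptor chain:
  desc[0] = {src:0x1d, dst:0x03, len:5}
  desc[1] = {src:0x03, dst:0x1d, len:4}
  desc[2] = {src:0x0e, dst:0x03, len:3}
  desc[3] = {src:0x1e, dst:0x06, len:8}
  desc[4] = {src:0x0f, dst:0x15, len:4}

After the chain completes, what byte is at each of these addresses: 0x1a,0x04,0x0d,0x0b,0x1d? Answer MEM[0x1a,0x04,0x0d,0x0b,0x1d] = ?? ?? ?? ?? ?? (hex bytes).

[0] 0x1d->0x03 len=5 : 9a ac 0e d4 e3
[1] 0x03->0x1d len=4 : 9a ac 0e d4
[2] 0x0e->0x03 len=3 : 96 1f 38
[3] 0x1e->0x06 len=8 : ac 0e d4 e3 84 c9 af 6b
[4] 0x0f->0x15 len=4 : 1f 38 9d d2
query mem[0x1a]=0xd5, mem[0x04]=0x1f, mem[0x0d]=0x6b, mem[0x0b]=0xc9, mem[0x1d]=0x9a

MEM[0x1a,0x04,0x0d,0x0b,0x1d] = d5 1f 6b c9 9a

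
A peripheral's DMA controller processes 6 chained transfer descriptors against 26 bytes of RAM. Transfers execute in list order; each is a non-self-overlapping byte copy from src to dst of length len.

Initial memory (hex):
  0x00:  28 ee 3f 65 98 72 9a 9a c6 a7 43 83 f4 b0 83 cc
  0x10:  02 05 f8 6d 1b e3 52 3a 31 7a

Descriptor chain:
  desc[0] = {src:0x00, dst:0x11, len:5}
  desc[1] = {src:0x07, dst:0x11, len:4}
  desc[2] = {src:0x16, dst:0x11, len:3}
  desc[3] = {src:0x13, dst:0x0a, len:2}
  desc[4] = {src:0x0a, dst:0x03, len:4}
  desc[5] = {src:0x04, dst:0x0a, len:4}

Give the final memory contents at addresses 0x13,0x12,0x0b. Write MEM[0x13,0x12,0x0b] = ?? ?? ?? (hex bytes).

[0] 0x00->0x11 len=5 : 28 ee 3f 65 98
[1] 0x07->0x11 len=4 : 9a c6 a7 43
[2] 0x16->0x11 len=3 : 52 3a 31
[3] 0x13->0x0a len=2 : 31 43
[4] 0x0a->0x03 len=4 : 31 43 f4 b0
[5] 0x04->0x0a len=4 : 43 f4 b0 9a
query mem[0x13]=0x31, mem[0x12]=0x3a, mem[0x0b]=0xf4

MEM[0x13,0x12,0x0b] = 31 3a f4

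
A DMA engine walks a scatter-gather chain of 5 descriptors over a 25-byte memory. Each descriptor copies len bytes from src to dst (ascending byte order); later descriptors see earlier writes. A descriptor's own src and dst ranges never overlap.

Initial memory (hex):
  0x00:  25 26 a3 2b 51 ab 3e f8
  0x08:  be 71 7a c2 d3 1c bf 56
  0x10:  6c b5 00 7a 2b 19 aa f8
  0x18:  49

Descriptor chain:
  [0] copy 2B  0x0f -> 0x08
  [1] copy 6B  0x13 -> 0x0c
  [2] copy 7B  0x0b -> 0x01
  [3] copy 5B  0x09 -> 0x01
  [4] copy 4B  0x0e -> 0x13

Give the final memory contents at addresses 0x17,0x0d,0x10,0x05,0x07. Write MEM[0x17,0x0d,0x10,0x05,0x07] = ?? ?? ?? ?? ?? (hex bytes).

#0 dst[0x08+2] := {0x56,0x6c}
#1 dst[0x0c+6] := {0x7a,0x2b,0x19,0xaa,0xf8,0x49}
#2 dst[0x01+7] := {0xc2,0x7a,0x2b,0x19,0xaa,0xf8,0x49}
#3 dst[0x01+5] := {0x6c,0x7a,0xc2,0x7a,0x2b}
#4 dst[0x13+4] := {0x19,0xaa,0xf8,0x49}
query mem[0x17]=0xf8, mem[0x0d]=0x2b, mem[0x10]=0xf8, mem[0x05]=0x2b, mem[0x07]=0x49

MEM[0x17,0x0d,0x10,0x05,0x07] = f8 2b f8 2b 49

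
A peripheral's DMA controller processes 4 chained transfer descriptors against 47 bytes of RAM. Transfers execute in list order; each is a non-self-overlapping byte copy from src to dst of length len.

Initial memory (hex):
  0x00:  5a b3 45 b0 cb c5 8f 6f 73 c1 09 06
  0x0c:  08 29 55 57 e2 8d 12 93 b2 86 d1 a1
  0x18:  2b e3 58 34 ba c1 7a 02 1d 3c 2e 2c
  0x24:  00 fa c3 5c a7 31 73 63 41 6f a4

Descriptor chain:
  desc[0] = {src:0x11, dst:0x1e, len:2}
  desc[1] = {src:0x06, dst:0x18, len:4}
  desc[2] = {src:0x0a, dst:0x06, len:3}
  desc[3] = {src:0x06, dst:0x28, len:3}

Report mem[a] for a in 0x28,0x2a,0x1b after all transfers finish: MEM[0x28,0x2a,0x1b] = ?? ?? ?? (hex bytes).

MEM[0x28,0x2a,0x1b] = 09 08 c1

#0 dst[0x1e+2] := {0x8d,0x12}
#1 dst[0x18+4] := {0x8f,0x6f,0x73,0xc1}
#2 dst[0x06+3] := {0x09,0x06,0x08}
#3 dst[0x28+3] := {0x09,0x06,0x08}
query mem[0x28]=0x09, mem[0x2a]=0x08, mem[0x1b]=0xc1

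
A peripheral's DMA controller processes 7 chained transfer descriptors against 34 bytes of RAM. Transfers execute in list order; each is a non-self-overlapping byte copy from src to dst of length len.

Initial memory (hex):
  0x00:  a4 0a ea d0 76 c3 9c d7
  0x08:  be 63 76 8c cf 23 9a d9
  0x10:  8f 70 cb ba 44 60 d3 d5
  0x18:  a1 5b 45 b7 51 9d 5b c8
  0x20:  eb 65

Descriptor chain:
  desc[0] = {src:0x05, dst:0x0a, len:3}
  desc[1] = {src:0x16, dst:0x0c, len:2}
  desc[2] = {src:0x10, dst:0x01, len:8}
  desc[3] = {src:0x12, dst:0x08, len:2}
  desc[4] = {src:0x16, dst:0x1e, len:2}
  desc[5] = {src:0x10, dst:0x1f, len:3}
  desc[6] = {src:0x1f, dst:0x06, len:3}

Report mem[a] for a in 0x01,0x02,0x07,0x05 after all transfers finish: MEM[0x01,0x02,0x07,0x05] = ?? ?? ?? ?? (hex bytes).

MEM[0x01,0x02,0x07,0x05] = 8f 70 70 44

[0] 0x05->0x0a len=3 : c3 9c d7
[1] 0x16->0x0c len=2 : d3 d5
[2] 0x10->0x01 len=8 : 8f 70 cb ba 44 60 d3 d5
[3] 0x12->0x08 len=2 : cb ba
[4] 0x16->0x1e len=2 : d3 d5
[5] 0x10->0x1f len=3 : 8f 70 cb
[6] 0x1f->0x06 len=3 : 8f 70 cb
query mem[0x01]=0x8f, mem[0x02]=0x70, mem[0x07]=0x70, mem[0x05]=0x44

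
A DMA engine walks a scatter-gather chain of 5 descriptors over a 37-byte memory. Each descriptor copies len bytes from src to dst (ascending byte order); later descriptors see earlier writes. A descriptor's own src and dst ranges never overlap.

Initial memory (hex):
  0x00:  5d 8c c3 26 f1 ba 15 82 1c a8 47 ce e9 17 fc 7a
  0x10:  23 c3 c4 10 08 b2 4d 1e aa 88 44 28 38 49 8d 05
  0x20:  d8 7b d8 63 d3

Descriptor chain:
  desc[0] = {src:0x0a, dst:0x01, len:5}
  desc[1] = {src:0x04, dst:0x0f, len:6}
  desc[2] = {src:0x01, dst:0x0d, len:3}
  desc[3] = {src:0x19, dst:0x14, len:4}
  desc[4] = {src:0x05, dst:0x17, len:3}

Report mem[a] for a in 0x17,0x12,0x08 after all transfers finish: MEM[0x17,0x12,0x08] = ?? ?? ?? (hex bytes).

#0 dst[0x01+5] := {0x47,0xce,0xe9,0x17,0xfc}
#1 dst[0x0f+6] := {0x17,0xfc,0x15,0x82,0x1c,0xa8}
#2 dst[0x0d+3] := {0x47,0xce,0xe9}
#3 dst[0x14+4] := {0x88,0x44,0x28,0x38}
#4 dst[0x17+3] := {0xfc,0x15,0x82}
query mem[0x17]=0xfc, mem[0x12]=0x82, mem[0x08]=0x1c

MEM[0x17,0x12,0x08] = fc 82 1c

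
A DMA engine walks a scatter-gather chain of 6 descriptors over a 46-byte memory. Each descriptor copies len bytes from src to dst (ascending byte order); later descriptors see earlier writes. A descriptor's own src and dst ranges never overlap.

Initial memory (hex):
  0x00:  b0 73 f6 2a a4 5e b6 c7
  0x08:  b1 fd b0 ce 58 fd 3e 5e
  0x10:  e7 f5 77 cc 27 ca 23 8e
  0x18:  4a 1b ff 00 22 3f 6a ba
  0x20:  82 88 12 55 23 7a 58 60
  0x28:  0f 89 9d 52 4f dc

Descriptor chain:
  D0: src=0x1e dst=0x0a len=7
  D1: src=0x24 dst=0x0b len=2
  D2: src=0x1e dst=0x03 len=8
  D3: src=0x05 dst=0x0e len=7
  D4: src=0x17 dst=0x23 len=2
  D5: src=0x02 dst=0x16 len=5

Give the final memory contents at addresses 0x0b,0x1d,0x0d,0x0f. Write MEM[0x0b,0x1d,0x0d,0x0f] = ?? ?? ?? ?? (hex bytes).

#0 dst[0x0a+7] := {0x6a,0xba,0x82,0x88,0x12,0x55,0x23}
#1 dst[0x0b+2] := {0x23,0x7a}
#2 dst[0x03+8] := {0x6a,0xba,0x82,0x88,0x12,0x55,0x23,0x7a}
#3 dst[0x0e+7] := {0x82,0x88,0x12,0x55,0x23,0x7a,0x23}
#4 dst[0x23+2] := {0x8e,0x4a}
#5 dst[0x16+5] := {0xf6,0x6a,0xba,0x82,0x88}
query mem[0x0b]=0x23, mem[0x1d]=0x3f, mem[0x0d]=0x88, mem[0x0f]=0x88

MEM[0x0b,0x1d,0x0d,0x0f] = 23 3f 88 88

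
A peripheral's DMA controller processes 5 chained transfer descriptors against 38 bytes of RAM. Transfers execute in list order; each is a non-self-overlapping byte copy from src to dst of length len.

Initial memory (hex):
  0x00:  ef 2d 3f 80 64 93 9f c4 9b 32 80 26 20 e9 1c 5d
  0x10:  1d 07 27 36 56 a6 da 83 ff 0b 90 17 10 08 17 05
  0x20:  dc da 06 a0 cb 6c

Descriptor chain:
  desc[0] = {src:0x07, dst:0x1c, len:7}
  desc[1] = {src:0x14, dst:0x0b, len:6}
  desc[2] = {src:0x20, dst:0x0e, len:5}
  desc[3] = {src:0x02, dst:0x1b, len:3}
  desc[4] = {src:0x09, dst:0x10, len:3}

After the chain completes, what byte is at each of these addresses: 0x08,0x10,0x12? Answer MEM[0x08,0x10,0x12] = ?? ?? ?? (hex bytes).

MEM[0x08,0x10,0x12] = 9b 32 56

D0: mem[0x1c..0x22] <- [c4 9b 32 80 26 20 e9]
D1: mem[0x0b..0x10] <- [56 a6 da 83 ff 0b]
D2: mem[0x0e..0x12] <- [26 20 e9 a0 cb]
D3: mem[0x1b..0x1d] <- [3f 80 64]
D4: mem[0x10..0x12] <- [32 80 56]
query mem[0x08]=0x9b, mem[0x10]=0x32, mem[0x12]=0x56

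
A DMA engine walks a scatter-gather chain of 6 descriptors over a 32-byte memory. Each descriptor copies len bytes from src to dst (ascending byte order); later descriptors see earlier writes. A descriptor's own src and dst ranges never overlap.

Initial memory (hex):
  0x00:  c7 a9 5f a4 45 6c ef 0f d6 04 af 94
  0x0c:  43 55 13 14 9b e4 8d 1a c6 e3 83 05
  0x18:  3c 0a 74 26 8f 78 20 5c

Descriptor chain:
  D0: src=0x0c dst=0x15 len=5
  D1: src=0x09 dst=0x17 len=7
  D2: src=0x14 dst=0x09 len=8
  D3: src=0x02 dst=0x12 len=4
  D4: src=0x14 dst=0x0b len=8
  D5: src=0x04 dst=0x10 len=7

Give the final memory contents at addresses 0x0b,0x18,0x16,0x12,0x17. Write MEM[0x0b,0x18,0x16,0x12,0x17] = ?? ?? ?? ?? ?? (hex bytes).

MEM[0x0b,0x18,0x16,0x12,0x17] = 45 af 43 ef 04

[0] 0x0c->0x15 len=5 : 43 55 13 14 9b
[1] 0x09->0x17 len=7 : 04 af 94 43 55 13 14
[2] 0x14->0x09 len=8 : c6 43 55 04 af 94 43 55
[3] 0x02->0x12 len=4 : 5f a4 45 6c
[4] 0x14->0x0b len=8 : 45 6c 55 04 af 94 43 55
[5] 0x04->0x10 len=7 : 45 6c ef 0f d6 c6 43
query mem[0x0b]=0x45, mem[0x18]=0xaf, mem[0x16]=0x43, mem[0x12]=0xef, mem[0x17]=0x04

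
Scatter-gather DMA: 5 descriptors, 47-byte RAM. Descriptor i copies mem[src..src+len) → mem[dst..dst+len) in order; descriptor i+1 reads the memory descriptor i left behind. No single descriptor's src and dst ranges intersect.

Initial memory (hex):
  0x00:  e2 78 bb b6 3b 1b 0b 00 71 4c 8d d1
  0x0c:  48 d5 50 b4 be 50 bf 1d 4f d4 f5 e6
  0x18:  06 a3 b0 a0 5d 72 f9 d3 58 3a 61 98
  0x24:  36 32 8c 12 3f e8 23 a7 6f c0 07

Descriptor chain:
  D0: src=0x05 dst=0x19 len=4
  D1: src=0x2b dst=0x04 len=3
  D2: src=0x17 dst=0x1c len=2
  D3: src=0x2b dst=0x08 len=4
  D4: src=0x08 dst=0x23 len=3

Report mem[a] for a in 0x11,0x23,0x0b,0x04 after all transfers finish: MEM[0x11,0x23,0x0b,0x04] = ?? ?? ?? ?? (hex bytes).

MEM[0x11,0x23,0x0b,0x04] = 50 a7 07 a7

#0 dst[0x19+4] := {0x1b,0x0b,0x00,0x71}
#1 dst[0x04+3] := {0xa7,0x6f,0xc0}
#2 dst[0x1c+2] := {0xe6,0x06}
#3 dst[0x08+4] := {0xa7,0x6f,0xc0,0x07}
#4 dst[0x23+3] := {0xa7,0x6f,0xc0}
query mem[0x11]=0x50, mem[0x23]=0xa7, mem[0x0b]=0x07, mem[0x04]=0xa7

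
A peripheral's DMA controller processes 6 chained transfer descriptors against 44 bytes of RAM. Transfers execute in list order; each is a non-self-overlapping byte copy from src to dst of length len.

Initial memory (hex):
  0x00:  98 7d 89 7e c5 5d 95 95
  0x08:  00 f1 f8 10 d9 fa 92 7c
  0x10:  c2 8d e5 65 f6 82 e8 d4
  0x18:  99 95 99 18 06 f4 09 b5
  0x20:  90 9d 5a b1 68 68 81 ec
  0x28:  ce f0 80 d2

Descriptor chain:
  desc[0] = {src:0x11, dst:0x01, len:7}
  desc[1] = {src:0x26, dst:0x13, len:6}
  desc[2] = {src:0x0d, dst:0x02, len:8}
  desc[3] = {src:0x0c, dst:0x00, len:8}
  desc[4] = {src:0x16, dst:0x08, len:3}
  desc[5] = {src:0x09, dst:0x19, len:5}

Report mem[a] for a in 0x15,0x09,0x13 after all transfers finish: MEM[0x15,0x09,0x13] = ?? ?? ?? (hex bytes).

  after D0: wrote 7B at 0x01 = 8de565f682e8d4
  after D1: wrote 6B at 0x13 = 81eccef080d2
  after D2: wrote 8B at 0x02 = fa927cc28de581ec
  after D3: wrote 8B at 0x00 = d9fa927cc28de581
  after D4: wrote 3B at 0x08 = f080d2
  after D5: wrote 5B at 0x19 = 80d210d9fa
query mem[0x15]=0xce, mem[0x09]=0x80, mem[0x13]=0x81

MEM[0x15,0x09,0x13] = ce 80 81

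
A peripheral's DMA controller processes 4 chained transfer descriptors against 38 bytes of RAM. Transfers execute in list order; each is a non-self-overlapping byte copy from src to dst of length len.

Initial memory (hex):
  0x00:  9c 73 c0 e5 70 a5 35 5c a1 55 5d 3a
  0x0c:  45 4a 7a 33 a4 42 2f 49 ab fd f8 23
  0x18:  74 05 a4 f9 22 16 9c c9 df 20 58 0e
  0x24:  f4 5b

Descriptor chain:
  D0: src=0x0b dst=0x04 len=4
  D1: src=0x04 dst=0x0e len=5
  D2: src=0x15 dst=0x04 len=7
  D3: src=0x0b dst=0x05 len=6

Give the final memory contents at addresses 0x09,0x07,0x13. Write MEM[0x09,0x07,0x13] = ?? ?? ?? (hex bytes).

  after D0: wrote 4B at 0x04 = 3a454a7a
  after D1: wrote 5B at 0x0e = 3a454a7aa1
  after D2: wrote 7B at 0x04 = fdf8237405a4f9
  after D3: wrote 6B at 0x05 = 3a454a3a454a
query mem[0x09]=0x45, mem[0x07]=0x4a, mem[0x13]=0x49

MEM[0x09,0x07,0x13] = 45 4a 49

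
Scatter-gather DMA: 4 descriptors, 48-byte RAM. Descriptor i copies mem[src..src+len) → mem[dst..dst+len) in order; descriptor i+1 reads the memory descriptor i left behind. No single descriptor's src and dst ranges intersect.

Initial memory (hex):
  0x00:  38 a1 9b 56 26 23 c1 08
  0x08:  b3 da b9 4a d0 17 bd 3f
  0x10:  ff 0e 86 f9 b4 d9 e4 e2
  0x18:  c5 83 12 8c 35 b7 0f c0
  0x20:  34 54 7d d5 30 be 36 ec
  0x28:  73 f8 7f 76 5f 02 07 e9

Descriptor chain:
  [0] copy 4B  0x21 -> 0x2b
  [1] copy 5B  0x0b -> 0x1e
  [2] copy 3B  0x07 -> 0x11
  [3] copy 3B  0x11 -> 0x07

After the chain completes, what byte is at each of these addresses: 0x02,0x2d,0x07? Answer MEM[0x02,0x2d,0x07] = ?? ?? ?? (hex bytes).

D0: mem[0x2b..0x2e] <- [54 7d d5 30]
D1: mem[0x1e..0x22] <- [4a d0 17 bd 3f]
D2: mem[0x11..0x13] <- [08 b3 da]
D3: mem[0x07..0x09] <- [08 b3 da]
query mem[0x02]=0x9b, mem[0x2d]=0xd5, mem[0x07]=0x08

MEM[0x02,0x2d,0x07] = 9b d5 08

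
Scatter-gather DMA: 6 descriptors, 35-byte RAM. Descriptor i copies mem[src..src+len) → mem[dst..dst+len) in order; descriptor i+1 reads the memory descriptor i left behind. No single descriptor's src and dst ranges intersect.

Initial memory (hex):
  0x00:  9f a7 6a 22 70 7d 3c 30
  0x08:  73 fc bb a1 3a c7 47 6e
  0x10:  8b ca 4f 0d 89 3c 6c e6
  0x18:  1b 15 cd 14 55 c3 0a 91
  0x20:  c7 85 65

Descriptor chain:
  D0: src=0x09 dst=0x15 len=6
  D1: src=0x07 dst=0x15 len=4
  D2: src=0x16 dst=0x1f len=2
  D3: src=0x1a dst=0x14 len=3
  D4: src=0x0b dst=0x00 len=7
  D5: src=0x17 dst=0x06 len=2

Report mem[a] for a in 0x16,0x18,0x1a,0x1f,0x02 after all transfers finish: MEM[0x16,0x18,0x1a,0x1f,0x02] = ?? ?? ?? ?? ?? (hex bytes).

#0 dst[0x15+6] := {0xfc,0xbb,0xa1,0x3a,0xc7,0x47}
#1 dst[0x15+4] := {0x30,0x73,0xfc,0xbb}
#2 dst[0x1f+2] := {0x73,0xfc}
#3 dst[0x14+3] := {0x47,0x14,0x55}
#4 dst[0x00+7] := {0xa1,0x3a,0xc7,0x47,0x6e,0x8b,0xca}
#5 dst[0x06+2] := {0xfc,0xbb}
query mem[0x16]=0x55, mem[0x18]=0xbb, mem[0x1a]=0x47, mem[0x1f]=0x73, mem[0x02]=0xc7

MEM[0x16,0x18,0x1a,0x1f,0x02] = 55 bb 47 73 c7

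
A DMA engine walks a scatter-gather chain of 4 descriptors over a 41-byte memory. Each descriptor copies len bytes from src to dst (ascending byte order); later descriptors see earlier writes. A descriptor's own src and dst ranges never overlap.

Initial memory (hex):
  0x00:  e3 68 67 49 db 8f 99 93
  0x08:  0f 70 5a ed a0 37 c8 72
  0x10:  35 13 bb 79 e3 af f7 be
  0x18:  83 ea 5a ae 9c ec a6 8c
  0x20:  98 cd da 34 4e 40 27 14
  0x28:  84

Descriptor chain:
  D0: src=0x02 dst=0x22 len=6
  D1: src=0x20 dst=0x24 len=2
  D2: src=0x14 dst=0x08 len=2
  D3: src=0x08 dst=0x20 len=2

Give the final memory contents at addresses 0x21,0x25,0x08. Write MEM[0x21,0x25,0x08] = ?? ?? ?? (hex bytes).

#0 dst[0x22+6] := {0x67,0x49,0xdb,0x8f,0x99,0x93}
#1 dst[0x24+2] := {0x98,0xcd}
#2 dst[0x08+2] := {0xe3,0xaf}
#3 dst[0x20+2] := {0xe3,0xaf}
query mem[0x21]=0xaf, mem[0x25]=0xcd, mem[0x08]=0xe3

MEM[0x21,0x25,0x08] = af cd e3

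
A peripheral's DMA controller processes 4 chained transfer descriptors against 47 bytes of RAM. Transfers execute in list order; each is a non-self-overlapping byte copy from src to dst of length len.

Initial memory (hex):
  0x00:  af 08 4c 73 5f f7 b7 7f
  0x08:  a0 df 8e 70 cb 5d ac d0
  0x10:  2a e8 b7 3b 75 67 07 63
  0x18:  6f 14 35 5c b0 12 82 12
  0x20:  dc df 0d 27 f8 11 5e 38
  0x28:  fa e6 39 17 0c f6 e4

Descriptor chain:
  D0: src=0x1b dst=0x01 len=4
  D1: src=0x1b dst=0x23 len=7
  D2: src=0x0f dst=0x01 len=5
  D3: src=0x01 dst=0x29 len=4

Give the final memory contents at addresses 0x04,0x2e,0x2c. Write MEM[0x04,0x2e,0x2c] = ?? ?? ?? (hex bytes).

[0] 0x1b->0x01 len=4 : 5c b0 12 82
[1] 0x1b->0x23 len=7 : 5c b0 12 82 12 dc df
[2] 0x0f->0x01 len=5 : d0 2a e8 b7 3b
[3] 0x01->0x29 len=4 : d0 2a e8 b7
query mem[0x04]=0xb7, mem[0x2e]=0xe4, mem[0x2c]=0xb7

MEM[0x04,0x2e,0x2c] = b7 e4 b7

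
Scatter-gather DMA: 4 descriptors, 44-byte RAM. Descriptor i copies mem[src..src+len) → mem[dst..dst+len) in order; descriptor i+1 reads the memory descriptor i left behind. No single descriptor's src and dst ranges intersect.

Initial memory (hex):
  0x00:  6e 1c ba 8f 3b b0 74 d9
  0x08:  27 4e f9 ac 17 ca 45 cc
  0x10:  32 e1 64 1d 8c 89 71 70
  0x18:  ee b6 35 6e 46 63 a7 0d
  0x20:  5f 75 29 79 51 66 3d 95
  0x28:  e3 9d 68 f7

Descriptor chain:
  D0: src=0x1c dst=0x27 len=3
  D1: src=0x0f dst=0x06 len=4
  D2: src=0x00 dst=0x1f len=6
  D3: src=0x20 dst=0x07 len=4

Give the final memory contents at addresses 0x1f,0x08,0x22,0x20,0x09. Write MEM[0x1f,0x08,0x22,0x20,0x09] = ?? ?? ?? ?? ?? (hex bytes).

D0: mem[0x27..0x29] <- [46 63 a7]
D1: mem[0x06..0x09] <- [cc 32 e1 64]
D2: mem[0x1f..0x24] <- [6e 1c ba 8f 3b b0]
D3: mem[0x07..0x0a] <- [1c ba 8f 3b]
query mem[0x1f]=0x6e, mem[0x08]=0xba, mem[0x22]=0x8f, mem[0x20]=0x1c, mem[0x09]=0x8f

MEM[0x1f,0x08,0x22,0x20,0x09] = 6e ba 8f 1c 8f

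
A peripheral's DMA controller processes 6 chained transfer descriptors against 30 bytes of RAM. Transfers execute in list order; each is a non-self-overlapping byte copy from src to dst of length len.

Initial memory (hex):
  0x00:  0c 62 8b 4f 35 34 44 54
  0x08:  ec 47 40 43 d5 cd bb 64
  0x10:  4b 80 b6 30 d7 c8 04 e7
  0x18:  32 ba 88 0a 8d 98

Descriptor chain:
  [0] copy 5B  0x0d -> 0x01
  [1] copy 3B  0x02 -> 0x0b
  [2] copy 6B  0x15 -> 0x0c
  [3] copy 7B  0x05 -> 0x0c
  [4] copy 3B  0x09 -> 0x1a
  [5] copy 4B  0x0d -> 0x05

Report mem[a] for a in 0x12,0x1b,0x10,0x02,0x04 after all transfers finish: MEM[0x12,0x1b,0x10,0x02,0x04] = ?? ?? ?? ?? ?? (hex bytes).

MEM[0x12,0x1b,0x10,0x02,0x04] = bb 40 47 bb 4b

D0: mem[0x01..0x05] <- [cd bb 64 4b 80]
D1: mem[0x0b..0x0d] <- [bb 64 4b]
D2: mem[0x0c..0x11] <- [c8 04 e7 32 ba 88]
D3: mem[0x0c..0x12] <- [80 44 54 ec 47 40 bb]
D4: mem[0x1a..0x1c] <- [47 40 bb]
D5: mem[0x05..0x08] <- [44 54 ec 47]
query mem[0x12]=0xbb, mem[0x1b]=0x40, mem[0x10]=0x47, mem[0x02]=0xbb, mem[0x04]=0x4b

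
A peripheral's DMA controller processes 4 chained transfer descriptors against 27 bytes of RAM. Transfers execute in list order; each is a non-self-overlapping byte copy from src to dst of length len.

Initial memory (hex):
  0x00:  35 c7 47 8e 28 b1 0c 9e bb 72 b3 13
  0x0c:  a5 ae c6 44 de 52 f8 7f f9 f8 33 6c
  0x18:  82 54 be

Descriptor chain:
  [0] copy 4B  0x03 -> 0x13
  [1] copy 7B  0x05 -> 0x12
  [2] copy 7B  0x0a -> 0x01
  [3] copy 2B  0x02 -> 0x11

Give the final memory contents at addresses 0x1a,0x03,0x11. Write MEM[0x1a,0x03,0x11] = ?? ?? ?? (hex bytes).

MEM[0x1a,0x03,0x11] = be a5 13

[0] 0x03->0x13 len=4 : 8e 28 b1 0c
[1] 0x05->0x12 len=7 : b1 0c 9e bb 72 b3 13
[2] 0x0a->0x01 len=7 : b3 13 a5 ae c6 44 de
[3] 0x02->0x11 len=2 : 13 a5
query mem[0x1a]=0xbe, mem[0x03]=0xa5, mem[0x11]=0x13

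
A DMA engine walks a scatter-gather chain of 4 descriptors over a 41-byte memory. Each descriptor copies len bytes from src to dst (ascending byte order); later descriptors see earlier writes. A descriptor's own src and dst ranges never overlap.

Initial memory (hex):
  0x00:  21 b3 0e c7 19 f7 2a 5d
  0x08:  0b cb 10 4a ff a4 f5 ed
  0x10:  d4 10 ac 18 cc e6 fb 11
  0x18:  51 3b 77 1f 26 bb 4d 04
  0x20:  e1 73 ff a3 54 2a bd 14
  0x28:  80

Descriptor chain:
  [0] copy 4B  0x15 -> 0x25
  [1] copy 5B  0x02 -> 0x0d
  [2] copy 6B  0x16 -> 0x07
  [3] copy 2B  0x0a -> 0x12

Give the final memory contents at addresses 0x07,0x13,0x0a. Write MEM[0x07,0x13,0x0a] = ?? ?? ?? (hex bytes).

D0: mem[0x25..0x28] <- [e6 fb 11 51]
D1: mem[0x0d..0x11] <- [0e c7 19 f7 2a]
D2: mem[0x07..0x0c] <- [fb 11 51 3b 77 1f]
D3: mem[0x12..0x13] <- [3b 77]
query mem[0x07]=0xfb, mem[0x13]=0x77, mem[0x0a]=0x3b

MEM[0x07,0x13,0x0a] = fb 77 3b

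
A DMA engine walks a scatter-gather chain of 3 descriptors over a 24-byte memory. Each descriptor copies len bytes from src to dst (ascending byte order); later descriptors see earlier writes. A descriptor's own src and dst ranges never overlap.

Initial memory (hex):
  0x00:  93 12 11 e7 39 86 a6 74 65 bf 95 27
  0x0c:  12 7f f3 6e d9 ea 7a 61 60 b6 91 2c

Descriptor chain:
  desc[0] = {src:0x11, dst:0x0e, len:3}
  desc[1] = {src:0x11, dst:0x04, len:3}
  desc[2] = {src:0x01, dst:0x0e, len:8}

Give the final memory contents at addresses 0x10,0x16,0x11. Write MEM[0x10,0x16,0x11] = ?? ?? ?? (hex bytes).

MEM[0x10,0x16,0x11] = e7 91 ea

#0 dst[0x0e+3] := {0xea,0x7a,0x61}
#1 dst[0x04+3] := {0xea,0x7a,0x61}
#2 dst[0x0e+8] := {0x12,0x11,0xe7,0xea,0x7a,0x61,0x74,0x65}
query mem[0x10]=0xe7, mem[0x16]=0x91, mem[0x11]=0xea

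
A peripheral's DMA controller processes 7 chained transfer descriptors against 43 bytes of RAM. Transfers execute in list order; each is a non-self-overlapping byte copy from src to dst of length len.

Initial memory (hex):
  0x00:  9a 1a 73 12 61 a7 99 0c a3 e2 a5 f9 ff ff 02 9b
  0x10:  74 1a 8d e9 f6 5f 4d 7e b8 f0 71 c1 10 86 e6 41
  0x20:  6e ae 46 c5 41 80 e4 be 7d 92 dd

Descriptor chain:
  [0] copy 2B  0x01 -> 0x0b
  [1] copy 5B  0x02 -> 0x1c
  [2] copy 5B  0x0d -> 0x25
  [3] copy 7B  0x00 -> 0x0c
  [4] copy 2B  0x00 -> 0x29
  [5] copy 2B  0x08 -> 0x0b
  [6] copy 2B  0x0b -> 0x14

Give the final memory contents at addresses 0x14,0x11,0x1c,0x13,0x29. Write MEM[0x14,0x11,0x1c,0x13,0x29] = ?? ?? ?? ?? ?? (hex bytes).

MEM[0x14,0x11,0x1c,0x13,0x29] = a3 a7 73 e9 9a

  after D0: wrote 2B at 0x0b = 1a73
  after D1: wrote 5B at 0x1c = 731261a799
  after D2: wrote 5B at 0x25 = ff029b741a
  after D3: wrote 7B at 0x0c = 9a1a731261a799
  after D4: wrote 2B at 0x29 = 9a1a
  after D5: wrote 2B at 0x0b = a3e2
  after D6: wrote 2B at 0x14 = a3e2
query mem[0x14]=0xa3, mem[0x11]=0xa7, mem[0x1c]=0x73, mem[0x13]=0xe9, mem[0x29]=0x9a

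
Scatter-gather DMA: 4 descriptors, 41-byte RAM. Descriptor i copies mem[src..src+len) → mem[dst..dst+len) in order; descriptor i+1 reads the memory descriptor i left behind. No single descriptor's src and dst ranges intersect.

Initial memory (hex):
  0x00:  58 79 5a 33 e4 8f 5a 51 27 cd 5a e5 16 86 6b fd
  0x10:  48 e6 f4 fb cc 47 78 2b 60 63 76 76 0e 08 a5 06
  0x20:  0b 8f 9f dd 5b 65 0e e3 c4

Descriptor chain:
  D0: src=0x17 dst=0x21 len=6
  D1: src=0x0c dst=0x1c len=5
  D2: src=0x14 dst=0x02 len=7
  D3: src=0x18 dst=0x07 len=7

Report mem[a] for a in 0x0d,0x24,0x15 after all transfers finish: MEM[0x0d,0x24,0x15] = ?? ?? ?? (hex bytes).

[0] 0x17->0x21 len=6 : 2b 60 63 76 76 0e
[1] 0x0c->0x1c len=5 : 16 86 6b fd 48
[2] 0x14->0x02 len=7 : cc 47 78 2b 60 63 76
[3] 0x18->0x07 len=7 : 60 63 76 76 16 86 6b
query mem[0x0d]=0x6b, mem[0x24]=0x76, mem[0x15]=0x47

MEM[0x0d,0x24,0x15] = 6b 76 47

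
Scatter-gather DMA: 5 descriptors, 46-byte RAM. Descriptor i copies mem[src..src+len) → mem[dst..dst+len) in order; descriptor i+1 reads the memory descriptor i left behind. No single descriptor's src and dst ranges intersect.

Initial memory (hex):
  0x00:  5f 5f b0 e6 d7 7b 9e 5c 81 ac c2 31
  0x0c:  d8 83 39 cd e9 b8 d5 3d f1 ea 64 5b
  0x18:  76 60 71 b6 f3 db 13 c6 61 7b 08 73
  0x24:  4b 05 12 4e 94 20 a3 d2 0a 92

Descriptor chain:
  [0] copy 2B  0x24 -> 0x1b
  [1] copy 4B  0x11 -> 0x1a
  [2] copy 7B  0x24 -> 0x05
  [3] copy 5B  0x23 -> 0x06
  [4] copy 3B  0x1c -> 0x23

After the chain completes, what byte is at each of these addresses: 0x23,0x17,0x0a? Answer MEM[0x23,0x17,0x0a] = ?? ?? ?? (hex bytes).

D0: mem[0x1b..0x1c] <- [4b 05]
D1: mem[0x1a..0x1d] <- [b8 d5 3d f1]
D2: mem[0x05..0x0b] <- [4b 05 12 4e 94 20 a3]
D3: mem[0x06..0x0a] <- [73 4b 05 12 4e]
D4: mem[0x23..0x25] <- [3d f1 13]
query mem[0x23]=0x3d, mem[0x17]=0x5b, mem[0x0a]=0x4e

MEM[0x23,0x17,0x0a] = 3d 5b 4e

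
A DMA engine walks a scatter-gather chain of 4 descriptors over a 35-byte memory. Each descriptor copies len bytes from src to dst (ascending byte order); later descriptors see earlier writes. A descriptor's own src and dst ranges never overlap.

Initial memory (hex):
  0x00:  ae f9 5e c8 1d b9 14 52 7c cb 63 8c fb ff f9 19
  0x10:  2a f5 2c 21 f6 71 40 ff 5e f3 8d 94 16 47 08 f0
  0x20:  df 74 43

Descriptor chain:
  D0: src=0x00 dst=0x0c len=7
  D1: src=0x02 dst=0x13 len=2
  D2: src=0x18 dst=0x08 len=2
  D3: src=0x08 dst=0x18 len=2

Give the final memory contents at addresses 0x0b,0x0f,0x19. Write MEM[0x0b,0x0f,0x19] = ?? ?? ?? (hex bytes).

MEM[0x0b,0x0f,0x19] = 8c c8 f3

[0] 0x00->0x0c len=7 : ae f9 5e c8 1d b9 14
[1] 0x02->0x13 len=2 : 5e c8
[2] 0x18->0x08 len=2 : 5e f3
[3] 0x08->0x18 len=2 : 5e f3
query mem[0x0b]=0x8c, mem[0x0f]=0xc8, mem[0x19]=0xf3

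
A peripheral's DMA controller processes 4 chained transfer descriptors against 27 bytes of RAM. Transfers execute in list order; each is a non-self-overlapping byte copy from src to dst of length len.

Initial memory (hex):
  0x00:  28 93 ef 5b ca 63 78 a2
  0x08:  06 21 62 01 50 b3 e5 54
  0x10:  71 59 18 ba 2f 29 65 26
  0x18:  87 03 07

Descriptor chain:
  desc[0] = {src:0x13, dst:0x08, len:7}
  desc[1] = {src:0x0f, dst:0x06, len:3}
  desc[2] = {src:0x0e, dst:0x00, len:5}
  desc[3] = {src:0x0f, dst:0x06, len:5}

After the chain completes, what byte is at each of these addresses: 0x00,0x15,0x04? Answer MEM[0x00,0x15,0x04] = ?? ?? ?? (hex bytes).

MEM[0x00,0x15,0x04] = 03 29 18

[0] 0x13->0x08 len=7 : ba 2f 29 65 26 87 03
[1] 0x0f->0x06 len=3 : 54 71 59
[2] 0x0e->0x00 len=5 : 03 54 71 59 18
[3] 0x0f->0x06 len=5 : 54 71 59 18 ba
query mem[0x00]=0x03, mem[0x15]=0x29, mem[0x04]=0x18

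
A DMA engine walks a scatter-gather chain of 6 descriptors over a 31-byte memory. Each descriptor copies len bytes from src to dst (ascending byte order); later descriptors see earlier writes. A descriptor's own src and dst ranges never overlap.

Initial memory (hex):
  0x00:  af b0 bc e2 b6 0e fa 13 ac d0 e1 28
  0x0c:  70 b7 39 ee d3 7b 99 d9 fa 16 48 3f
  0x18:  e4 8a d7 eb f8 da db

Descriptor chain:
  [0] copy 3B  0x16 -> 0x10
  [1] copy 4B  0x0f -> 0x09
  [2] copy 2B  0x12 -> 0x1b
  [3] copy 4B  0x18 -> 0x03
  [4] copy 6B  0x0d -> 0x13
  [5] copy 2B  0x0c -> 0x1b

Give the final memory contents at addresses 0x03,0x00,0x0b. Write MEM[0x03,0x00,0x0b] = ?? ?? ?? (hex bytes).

  after D0: wrote 3B at 0x10 = 483fe4
  after D1: wrote 4B at 0x09 = ee483fe4
  after D2: wrote 2B at 0x1b = e4d9
  after D3: wrote 4B at 0x03 = e48ad7e4
  after D4: wrote 6B at 0x13 = b739ee483fe4
  after D5: wrote 2B at 0x1b = e4b7
query mem[0x03]=0xe4, mem[0x00]=0xaf, mem[0x0b]=0x3f

MEM[0x03,0x00,0x0b] = e4 af 3f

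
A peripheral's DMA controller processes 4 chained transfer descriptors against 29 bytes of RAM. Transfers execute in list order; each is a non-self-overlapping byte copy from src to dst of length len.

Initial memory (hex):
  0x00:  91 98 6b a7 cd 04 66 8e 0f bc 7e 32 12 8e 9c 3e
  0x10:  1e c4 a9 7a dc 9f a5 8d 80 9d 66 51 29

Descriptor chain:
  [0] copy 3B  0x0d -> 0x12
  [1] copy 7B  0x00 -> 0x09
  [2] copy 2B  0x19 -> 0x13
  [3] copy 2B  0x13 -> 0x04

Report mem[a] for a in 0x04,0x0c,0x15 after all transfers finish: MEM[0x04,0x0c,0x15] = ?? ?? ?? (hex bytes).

D0: mem[0x12..0x14] <- [8e 9c 3e]
D1: mem[0x09..0x0f] <- [91 98 6b a7 cd 04 66]
D2: mem[0x13..0x14] <- [9d 66]
D3: mem[0x04..0x05] <- [9d 66]
query mem[0x04]=0x9d, mem[0x0c]=0xa7, mem[0x15]=0x9f

MEM[0x04,0x0c,0x15] = 9d a7 9f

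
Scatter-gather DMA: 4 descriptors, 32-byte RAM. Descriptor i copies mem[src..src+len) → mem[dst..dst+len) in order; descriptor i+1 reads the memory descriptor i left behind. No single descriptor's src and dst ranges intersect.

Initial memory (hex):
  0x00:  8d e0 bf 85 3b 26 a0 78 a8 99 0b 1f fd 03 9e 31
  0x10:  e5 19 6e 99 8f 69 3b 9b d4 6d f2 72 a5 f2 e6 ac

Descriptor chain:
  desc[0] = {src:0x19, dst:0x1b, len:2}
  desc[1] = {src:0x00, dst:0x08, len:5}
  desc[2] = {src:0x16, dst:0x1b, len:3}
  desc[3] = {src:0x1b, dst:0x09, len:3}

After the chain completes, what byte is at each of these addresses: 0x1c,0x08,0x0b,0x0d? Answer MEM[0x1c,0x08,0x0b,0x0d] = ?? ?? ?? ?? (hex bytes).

MEM[0x1c,0x08,0x0b,0x0d] = 9b 8d d4 03

D0: mem[0x1b..0x1c] <- [6d f2]
D1: mem[0x08..0x0c] <- [8d e0 bf 85 3b]
D2: mem[0x1b..0x1d] <- [3b 9b d4]
D3: mem[0x09..0x0b] <- [3b 9b d4]
query mem[0x1c]=0x9b, mem[0x08]=0x8d, mem[0x0b]=0xd4, mem[0x0d]=0x03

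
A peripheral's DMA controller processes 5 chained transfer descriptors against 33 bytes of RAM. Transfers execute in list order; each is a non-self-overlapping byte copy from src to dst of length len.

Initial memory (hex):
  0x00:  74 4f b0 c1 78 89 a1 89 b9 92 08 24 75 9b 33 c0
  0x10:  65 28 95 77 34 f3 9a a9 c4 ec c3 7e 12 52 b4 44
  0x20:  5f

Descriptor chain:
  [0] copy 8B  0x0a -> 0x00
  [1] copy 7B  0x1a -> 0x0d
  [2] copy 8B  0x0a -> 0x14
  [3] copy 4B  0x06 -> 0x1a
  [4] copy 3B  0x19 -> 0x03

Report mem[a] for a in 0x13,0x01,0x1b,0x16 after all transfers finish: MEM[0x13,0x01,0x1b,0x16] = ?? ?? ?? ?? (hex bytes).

[0] 0x0a->0x00 len=8 : 08 24 75 9b 33 c0 65 28
[1] 0x1a->0x0d len=7 : c3 7e 12 52 b4 44 5f
[2] 0x0a->0x14 len=8 : 08 24 75 c3 7e 12 52 b4
[3] 0x06->0x1a len=4 : 65 28 b9 92
[4] 0x19->0x03 len=3 : 12 65 28
query mem[0x13]=0x5f, mem[0x01]=0x24, mem[0x1b]=0x28, mem[0x16]=0x75

MEM[0x13,0x01,0x1b,0x16] = 5f 24 28 75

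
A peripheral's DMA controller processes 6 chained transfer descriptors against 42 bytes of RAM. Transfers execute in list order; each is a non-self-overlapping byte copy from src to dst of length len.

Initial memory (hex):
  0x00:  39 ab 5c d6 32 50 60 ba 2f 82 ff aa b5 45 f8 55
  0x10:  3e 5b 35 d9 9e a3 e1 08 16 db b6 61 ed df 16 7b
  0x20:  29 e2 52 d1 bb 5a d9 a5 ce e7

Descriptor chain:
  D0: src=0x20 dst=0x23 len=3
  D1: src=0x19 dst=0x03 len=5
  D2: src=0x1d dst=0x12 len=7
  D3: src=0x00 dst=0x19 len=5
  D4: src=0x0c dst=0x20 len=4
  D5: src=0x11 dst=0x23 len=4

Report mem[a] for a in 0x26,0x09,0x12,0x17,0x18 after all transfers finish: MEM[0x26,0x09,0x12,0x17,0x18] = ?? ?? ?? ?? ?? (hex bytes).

[0] 0x20->0x23 len=3 : 29 e2 52
[1] 0x19->0x03 len=5 : db b6 61 ed df
[2] 0x1d->0x12 len=7 : df 16 7b 29 e2 52 29
[3] 0x00->0x19 len=5 : 39 ab 5c db b6
[4] 0x0c->0x20 len=4 : b5 45 f8 55
[5] 0x11->0x23 len=4 : 5b df 16 7b
query mem[0x26]=0x7b, mem[0x09]=0x82, mem[0x12]=0xdf, mem[0x17]=0x52, mem[0x18]=0x29

MEM[0x26,0x09,0x12,0x17,0x18] = 7b 82 df 52 29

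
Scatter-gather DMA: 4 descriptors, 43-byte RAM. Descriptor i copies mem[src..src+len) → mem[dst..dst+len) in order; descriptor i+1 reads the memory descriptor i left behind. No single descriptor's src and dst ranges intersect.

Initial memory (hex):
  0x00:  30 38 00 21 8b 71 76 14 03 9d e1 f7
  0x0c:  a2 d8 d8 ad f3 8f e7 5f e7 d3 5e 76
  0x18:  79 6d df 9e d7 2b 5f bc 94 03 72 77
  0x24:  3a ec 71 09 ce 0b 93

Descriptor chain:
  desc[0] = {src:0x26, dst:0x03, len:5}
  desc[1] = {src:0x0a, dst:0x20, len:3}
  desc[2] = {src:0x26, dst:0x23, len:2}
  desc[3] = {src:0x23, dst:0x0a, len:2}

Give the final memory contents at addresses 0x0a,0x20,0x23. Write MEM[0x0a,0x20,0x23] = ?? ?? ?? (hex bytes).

MEM[0x0a,0x20,0x23] = 71 e1 71

  after D0: wrote 5B at 0x03 = 7109ce0b93
  after D1: wrote 3B at 0x20 = e1f7a2
  after D2: wrote 2B at 0x23 = 7109
  after D3: wrote 2B at 0x0a = 7109
query mem[0x0a]=0x71, mem[0x20]=0xe1, mem[0x23]=0x71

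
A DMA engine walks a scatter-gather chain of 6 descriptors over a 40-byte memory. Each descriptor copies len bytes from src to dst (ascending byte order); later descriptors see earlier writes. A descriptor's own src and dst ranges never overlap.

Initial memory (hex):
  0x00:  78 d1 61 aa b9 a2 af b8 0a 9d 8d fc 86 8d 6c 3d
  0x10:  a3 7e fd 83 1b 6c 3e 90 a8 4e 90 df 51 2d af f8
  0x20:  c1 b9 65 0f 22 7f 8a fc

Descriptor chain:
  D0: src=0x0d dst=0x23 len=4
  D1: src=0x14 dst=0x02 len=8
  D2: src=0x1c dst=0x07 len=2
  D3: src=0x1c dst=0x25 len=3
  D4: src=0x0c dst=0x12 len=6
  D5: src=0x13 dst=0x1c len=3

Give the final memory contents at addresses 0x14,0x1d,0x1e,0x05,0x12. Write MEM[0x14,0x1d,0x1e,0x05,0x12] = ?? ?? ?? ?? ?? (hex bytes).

#0 dst[0x23+4] := {0x8d,0x6c,0x3d,0xa3}
#1 dst[0x02+8] := {0x1b,0x6c,0x3e,0x90,0xa8,0x4e,0x90,0xdf}
#2 dst[0x07+2] := {0x51,0x2d}
#3 dst[0x25+3] := {0x51,0x2d,0xaf}
#4 dst[0x12+6] := {0x86,0x8d,0x6c,0x3d,0xa3,0x7e}
#5 dst[0x1c+3] := {0x8d,0x6c,0x3d}
query mem[0x14]=0x6c, mem[0x1d]=0x6c, mem[0x1e]=0x3d, mem[0x05]=0x90, mem[0x12]=0x86

MEM[0x14,0x1d,0x1e,0x05,0x12] = 6c 6c 3d 90 86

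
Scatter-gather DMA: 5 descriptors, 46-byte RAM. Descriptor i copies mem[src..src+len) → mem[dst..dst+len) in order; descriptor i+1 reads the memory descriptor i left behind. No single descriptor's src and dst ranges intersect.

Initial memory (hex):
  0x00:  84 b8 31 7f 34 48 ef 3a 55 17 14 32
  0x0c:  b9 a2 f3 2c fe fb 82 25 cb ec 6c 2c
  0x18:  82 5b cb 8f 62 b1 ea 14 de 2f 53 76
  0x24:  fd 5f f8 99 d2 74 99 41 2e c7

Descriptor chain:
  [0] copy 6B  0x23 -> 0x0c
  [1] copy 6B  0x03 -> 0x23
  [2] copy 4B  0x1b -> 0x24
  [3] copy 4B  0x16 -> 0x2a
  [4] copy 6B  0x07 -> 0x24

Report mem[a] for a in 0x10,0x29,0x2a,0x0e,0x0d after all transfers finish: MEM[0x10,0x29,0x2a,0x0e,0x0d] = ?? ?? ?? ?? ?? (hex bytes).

MEM[0x10,0x29,0x2a,0x0e,0x0d] = 99 76 6c 5f fd

[0] 0x23->0x0c len=6 : 76 fd 5f f8 99 d2
[1] 0x03->0x23 len=6 : 7f 34 48 ef 3a 55
[2] 0x1b->0x24 len=4 : 8f 62 b1 ea
[3] 0x16->0x2a len=4 : 6c 2c 82 5b
[4] 0x07->0x24 len=6 : 3a 55 17 14 32 76
query mem[0x10]=0x99, mem[0x29]=0x76, mem[0x2a]=0x6c, mem[0x0e]=0x5f, mem[0x0d]=0xfd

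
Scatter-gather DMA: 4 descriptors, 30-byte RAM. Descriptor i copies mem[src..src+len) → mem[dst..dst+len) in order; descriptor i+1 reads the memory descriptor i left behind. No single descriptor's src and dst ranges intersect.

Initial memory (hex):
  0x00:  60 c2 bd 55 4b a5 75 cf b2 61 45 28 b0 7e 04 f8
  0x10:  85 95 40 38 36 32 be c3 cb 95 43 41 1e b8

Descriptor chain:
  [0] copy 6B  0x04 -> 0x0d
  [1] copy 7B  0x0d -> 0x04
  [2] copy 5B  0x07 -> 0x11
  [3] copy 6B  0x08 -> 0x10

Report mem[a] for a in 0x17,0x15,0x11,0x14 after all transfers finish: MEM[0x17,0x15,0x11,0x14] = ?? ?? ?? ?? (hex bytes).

  after D0: wrote 6B at 0x0d = 4ba575cfb261
  after D1: wrote 7B at 0x04 = 4ba575cfb26138
  after D2: wrote 5B at 0x11 = cfb2613828
  after D3: wrote 6B at 0x10 = b2613828b04b
query mem[0x17]=0xc3, mem[0x15]=0x4b, mem[0x11]=0x61, mem[0x14]=0xb0

MEM[0x17,0x15,0x11,0x14] = c3 4b 61 b0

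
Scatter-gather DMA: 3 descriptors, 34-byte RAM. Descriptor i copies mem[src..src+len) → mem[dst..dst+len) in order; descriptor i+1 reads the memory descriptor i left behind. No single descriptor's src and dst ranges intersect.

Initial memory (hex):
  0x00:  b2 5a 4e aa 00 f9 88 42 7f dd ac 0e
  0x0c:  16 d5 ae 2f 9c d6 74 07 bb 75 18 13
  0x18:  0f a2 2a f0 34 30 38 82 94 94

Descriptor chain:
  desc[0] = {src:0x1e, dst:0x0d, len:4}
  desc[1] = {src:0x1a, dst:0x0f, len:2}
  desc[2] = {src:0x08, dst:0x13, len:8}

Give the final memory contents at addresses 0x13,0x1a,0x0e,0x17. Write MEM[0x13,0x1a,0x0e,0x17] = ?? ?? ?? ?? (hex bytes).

MEM[0x13,0x1a,0x0e,0x17] = 7f 2a 82 16

D0: mem[0x0d..0x10] <- [38 82 94 94]
D1: mem[0x0f..0x10] <- [2a f0]
D2: mem[0x13..0x1a] <- [7f dd ac 0e 16 38 82 2a]
query mem[0x13]=0x7f, mem[0x1a]=0x2a, mem[0x0e]=0x82, mem[0x17]=0x16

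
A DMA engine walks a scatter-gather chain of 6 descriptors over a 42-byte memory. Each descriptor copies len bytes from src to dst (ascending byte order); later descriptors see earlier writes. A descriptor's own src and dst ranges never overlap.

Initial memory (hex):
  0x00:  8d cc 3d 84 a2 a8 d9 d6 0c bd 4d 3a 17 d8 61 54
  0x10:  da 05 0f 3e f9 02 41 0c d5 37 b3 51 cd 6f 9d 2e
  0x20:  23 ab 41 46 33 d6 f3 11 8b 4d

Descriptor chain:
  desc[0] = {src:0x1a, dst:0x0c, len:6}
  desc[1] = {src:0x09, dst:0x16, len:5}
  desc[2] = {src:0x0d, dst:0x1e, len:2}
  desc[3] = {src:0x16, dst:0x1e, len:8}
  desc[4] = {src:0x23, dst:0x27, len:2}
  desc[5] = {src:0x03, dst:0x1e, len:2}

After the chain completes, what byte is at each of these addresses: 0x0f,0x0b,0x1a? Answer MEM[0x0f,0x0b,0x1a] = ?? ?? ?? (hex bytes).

MEM[0x0f,0x0b,0x1a] = 6f 3a 51

[0] 0x1a->0x0c len=6 : b3 51 cd 6f 9d 2e
[1] 0x09->0x16 len=5 : bd 4d 3a b3 51
[2] 0x0d->0x1e len=2 : 51 cd
[3] 0x16->0x1e len=8 : bd 4d 3a b3 51 51 cd 6f
[4] 0x23->0x27 len=2 : 51 cd
[5] 0x03->0x1e len=2 : 84 a2
query mem[0x0f]=0x6f, mem[0x0b]=0x3a, mem[0x1a]=0x51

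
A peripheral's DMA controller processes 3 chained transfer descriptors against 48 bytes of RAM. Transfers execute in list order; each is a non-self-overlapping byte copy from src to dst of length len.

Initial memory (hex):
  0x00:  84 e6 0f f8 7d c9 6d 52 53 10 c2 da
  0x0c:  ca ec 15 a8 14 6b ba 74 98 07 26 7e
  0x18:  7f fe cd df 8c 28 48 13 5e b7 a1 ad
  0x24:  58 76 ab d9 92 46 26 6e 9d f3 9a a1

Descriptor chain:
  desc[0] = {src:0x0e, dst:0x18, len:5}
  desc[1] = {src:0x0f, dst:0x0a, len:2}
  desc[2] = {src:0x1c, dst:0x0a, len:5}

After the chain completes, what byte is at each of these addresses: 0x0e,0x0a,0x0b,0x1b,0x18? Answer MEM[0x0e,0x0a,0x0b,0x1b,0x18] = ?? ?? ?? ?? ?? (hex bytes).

#0 dst[0x18+5] := {0x15,0xa8,0x14,0x6b,0xba}
#1 dst[0x0a+2] := {0xa8,0x14}
#2 dst[0x0a+5] := {0xba,0x28,0x48,0x13,0x5e}
query mem[0x0e]=0x5e, mem[0x0a]=0xba, mem[0x0b]=0x28, mem[0x1b]=0x6b, mem[0x18]=0x15

MEM[0x0e,0x0a,0x0b,0x1b,0x18] = 5e ba 28 6b 15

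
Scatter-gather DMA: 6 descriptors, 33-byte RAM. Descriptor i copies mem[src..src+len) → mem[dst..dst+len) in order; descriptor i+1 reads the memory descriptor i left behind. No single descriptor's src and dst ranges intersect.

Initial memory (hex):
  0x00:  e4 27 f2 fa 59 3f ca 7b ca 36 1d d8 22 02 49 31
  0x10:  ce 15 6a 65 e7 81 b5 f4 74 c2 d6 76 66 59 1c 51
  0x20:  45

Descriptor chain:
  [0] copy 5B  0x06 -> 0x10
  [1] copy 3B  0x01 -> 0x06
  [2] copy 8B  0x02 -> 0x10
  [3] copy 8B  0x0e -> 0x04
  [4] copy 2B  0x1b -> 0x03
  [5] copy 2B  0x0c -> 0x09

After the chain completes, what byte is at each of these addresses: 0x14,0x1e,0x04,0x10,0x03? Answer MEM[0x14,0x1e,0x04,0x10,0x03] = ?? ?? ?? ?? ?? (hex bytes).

MEM[0x14,0x1e,0x04,0x10,0x03] = 27 1c 66 f2 76

#0 dst[0x10+5] := {0xca,0x7b,0xca,0x36,0x1d}
#1 dst[0x06+3] := {0x27,0xf2,0xfa}
#2 dst[0x10+8] := {0xf2,0xfa,0x59,0x3f,0x27,0xf2,0xfa,0x36}
#3 dst[0x04+8] := {0x49,0x31,0xf2,0xfa,0x59,0x3f,0x27,0xf2}
#4 dst[0x03+2] := {0x76,0x66}
#5 dst[0x09+2] := {0x22,0x02}
query mem[0x14]=0x27, mem[0x1e]=0x1c, mem[0x04]=0x66, mem[0x10]=0xf2, mem[0x03]=0x76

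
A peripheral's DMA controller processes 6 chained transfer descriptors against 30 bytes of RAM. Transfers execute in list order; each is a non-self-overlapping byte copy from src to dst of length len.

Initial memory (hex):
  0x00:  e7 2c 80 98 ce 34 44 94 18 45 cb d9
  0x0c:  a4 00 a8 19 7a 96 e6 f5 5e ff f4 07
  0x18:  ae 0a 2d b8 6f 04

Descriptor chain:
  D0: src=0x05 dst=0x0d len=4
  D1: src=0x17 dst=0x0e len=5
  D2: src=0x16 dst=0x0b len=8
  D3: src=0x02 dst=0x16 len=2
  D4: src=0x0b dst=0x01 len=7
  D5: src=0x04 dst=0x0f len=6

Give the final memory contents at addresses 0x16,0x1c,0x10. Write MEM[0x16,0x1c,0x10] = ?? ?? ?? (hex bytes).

MEM[0x16,0x1c,0x10] = 80 6f 2d

[0] 0x05->0x0d len=4 : 34 44 94 18
[1] 0x17->0x0e len=5 : 07 ae 0a 2d b8
[2] 0x16->0x0b len=8 : f4 07 ae 0a 2d b8 6f 04
[3] 0x02->0x16 len=2 : 80 98
[4] 0x0b->0x01 len=7 : f4 07 ae 0a 2d b8 6f
[5] 0x04->0x0f len=6 : 0a 2d b8 6f 18 45
query mem[0x16]=0x80, mem[0x1c]=0x6f, mem[0x10]=0x2d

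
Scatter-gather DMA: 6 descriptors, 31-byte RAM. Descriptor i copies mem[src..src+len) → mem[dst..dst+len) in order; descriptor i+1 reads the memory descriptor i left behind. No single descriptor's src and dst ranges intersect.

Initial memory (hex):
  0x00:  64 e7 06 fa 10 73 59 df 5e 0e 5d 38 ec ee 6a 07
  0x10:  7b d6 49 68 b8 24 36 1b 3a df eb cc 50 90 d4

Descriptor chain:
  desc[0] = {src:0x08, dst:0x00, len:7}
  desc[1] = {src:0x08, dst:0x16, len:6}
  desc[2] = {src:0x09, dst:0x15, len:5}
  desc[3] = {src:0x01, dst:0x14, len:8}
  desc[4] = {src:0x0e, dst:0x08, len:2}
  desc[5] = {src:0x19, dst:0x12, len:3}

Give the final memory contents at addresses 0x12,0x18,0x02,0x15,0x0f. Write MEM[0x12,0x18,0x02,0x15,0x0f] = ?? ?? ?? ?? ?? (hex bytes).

  after D0: wrote 7B at 0x00 = 5e0e5d38ecee6a
  after D1: wrote 6B at 0x16 = 5e0e5d38ecee
  after D2: wrote 5B at 0x15 = 0e5d38ecee
  after D3: wrote 8B at 0x14 = 0e5d38ecee6adf5e
  after D4: wrote 2B at 0x08 = 6a07
  after D5: wrote 3B at 0x12 = 6adf5e
query mem[0x12]=0x6a, mem[0x18]=0xee, mem[0x02]=0x5d, mem[0x15]=0x5d, mem[0x0f]=0x07

MEM[0x12,0x18,0x02,0x15,0x0f] = 6a ee 5d 5d 07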